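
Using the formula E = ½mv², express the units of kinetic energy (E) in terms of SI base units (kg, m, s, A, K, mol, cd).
Units of each symbol in E = ½mv²:
  m (mass): kg
  v (speed): m/s  → to the power 2, contributes m²/s²
  The factor ½ is dimensionless.

Multiplying the contributions: [kg] · [m²/s²]
Adding exponents of each base unit: kg: 1, m: 2, s: -2
SI base units of kinetic energy: kg·m²/s²

Answer: kg·m²/s²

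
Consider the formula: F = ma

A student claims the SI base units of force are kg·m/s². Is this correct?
Units of each symbol in F = ma:
  m (mass): kg
  a (acceleration): m/s²

Multiplying the contributions: [kg] · [m/s²]
Adding exponents of each base unit: kg: 1, m: 1, s: -2
SI base units of force: kg·m/s²

The claimed units kg·m/s² match the derived units, so the claim is correct.

Answer: Yes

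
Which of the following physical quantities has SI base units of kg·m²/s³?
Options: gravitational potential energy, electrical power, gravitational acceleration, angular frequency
Checking the SI base units of each option:
  gravitational potential energy (U = -GMm/r): kg·m²/s²  ✗
  electrical power (P = IV): kg·m²/s³  ✓ matches
  gravitational acceleration (g = GM/r²): m/s²  ✗
  angular frequency (ω = 2πf): 1/s  ✗

Only electrical power has units kg·m²/s³.

Answer: electrical power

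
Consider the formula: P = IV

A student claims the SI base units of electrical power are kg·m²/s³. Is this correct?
Units of each symbol in P = IV:
  I (current): A
  V (voltage, in volts): kg·m²/(s³·A)

Multiplying the contributions: [A] · [kg·m²/(s³·A)]
Adding exponents of each base unit: kg: 1, m: 2, s: -3
SI base units of electrical power: kg·m²/s³

The claimed units kg·m²/s³ match the derived units, so the claim is correct.

Answer: Yes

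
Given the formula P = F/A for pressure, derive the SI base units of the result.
Units of each symbol in P = F/A:
  F (force): kg·m/s²
  A (area): m²  → in the denominator, contributes 1/m²

Multiplying the contributions: [kg·m/s²] · [1/m²]
Adding exponents of each base unit: kg: 1, m: -1, s: -2
SI base units of pressure: kg/(m·s²)

Answer: kg/(m·s²)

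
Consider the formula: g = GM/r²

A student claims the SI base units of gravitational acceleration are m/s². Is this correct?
Units of each symbol in g = GM/r²:
  G (gravitational constant): m³/(kg·s²)
  M (mass): kg
  r (distance): m  → to the power 2 in the denominator, contributes 1/m²

Multiplying the contributions: [m³/(kg·s²)] · [kg] · [1/m²]
Adding exponents of each base unit: m: 1, s: -2
SI base units of gravitational acceleration: m/s²

The claimed units m/s² match the derived units, so the claim is correct.

Answer: Yes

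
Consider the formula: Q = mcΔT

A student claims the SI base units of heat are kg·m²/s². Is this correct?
Units of each symbol in Q = mcΔT:
  m (mass): kg
  c (specific heat capacity, in J/(kg·K)): m²/(s²·K)
  ΔT (temperature change): K

Multiplying the contributions: [kg] · [m²/(s²·K)] · [K]
Adding exponents of each base unit: kg: 1, m: 2, s: -2
SI base units of heat: kg·m²/s²

The claimed units kg·m²/s² match the derived units, so the claim is correct.

Answer: Yes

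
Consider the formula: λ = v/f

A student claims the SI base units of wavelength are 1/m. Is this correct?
Units of each symbol in λ = v/f:
  v (wave speed): m/s
  f (frequency): 1/s  → in the denominator, contributes s

Multiplying the contributions: [m/s] · [s]
Adding exponents of each base unit: m: 1
SI base units of wavelength: m

The claimed units 1/m (exponents m: -1) do not match the derived units m (exponents m: 1), so the claim is incorrect.

Answer: No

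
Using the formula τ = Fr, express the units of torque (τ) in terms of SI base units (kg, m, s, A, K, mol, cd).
Units of each symbol in τ = Fr:
  F (force): kg·m/s²
  r (lever arm): m

Multiplying the contributions: [kg·m/s²] · [m]
Adding exponents of each base unit: kg: 1, m: 2, s: -2
SI base units of torque: kg·m²/s²

Answer: kg·m²/s²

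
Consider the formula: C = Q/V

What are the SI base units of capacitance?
Units of each symbol in C = Q/V:
  Q (charge, in coulombs): s·A
  V (voltage, in volts): kg·m²/(s³·A)  → in the denominator, contributes s³·A/(kg·m²)

Multiplying the contributions: [s·A] · [s³·A/(kg·m²)]
Adding exponents of each base unit: kg: -1, m: -2, s: 4, A: 2
SI base units of capacitance: s⁴·A²/(kg·m²)

Answer: s⁴·A²/(kg·m²)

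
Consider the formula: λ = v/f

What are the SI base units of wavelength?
Units of each symbol in λ = v/f:
  v (wave speed): m/s
  f (frequency): 1/s  → in the denominator, contributes s

Multiplying the contributions: [m/s] · [s]
Adding exponents of each base unit: m: 1
SI base units of wavelength: m

Answer: m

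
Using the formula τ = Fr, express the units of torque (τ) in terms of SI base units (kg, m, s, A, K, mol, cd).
Units of each symbol in τ = Fr:
  F (force): kg·m/s²
  r (lever arm): m

Multiplying the contributions: [kg·m/s²] · [m]
Adding exponents of each base unit: kg: 1, m: 2, s: -2
SI base units of torque: kg·m²/s²

Answer: kg·m²/s²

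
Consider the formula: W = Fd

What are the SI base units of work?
Units of each symbol in W = Fd:
  F (force): kg·m/s²
  d (displacement): m

Multiplying the contributions: [kg·m/s²] · [m]
Adding exponents of each base unit: kg: 1, m: 2, s: -2
SI base units of work: kg·m²/s²

Answer: kg·m²/s²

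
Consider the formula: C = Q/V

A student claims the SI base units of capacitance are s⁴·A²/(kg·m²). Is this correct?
Units of each symbol in C = Q/V:
  Q (charge, in coulombs): s·A
  V (voltage, in volts): kg·m²/(s³·A)  → in the denominator, contributes s³·A/(kg·m²)

Multiplying the contributions: [s·A] · [s³·A/(kg·m²)]
Adding exponents of each base unit: kg: -1, m: -2, s: 4, A: 2
SI base units of capacitance: s⁴·A²/(kg·m²)

The claimed units s⁴·A²/(kg·m²) match the derived units, so the claim is correct.

Answer: Yes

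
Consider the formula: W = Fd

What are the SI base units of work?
Units of each symbol in W = Fd:
  F (force): kg·m/s²
  d (displacement): m

Multiplying the contributions: [kg·m/s²] · [m]
Adding exponents of each base unit: kg: 1, m: 2, s: -2
SI base units of work: kg·m²/s²

Answer: kg·m²/s²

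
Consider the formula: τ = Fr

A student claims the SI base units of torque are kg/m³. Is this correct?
Units of each symbol in τ = Fr:
  F (force): kg·m/s²
  r (lever arm): m

Multiplying the contributions: [kg·m/s²] · [m]
Adding exponents of each base unit: kg: 1, m: 2, s: -2
SI base units of torque: kg·m²/s²

The claimed units kg/m³ (exponents kg: 1, m: -3) do not match the derived units kg·m²/s² (exponents kg: 1, m: 2, s: -2), so the claim is incorrect.

Answer: No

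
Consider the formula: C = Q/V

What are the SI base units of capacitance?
Units of each symbol in C = Q/V:
  Q (charge, in coulombs): s·A
  V (voltage, in volts): kg·m²/(s³·A)  → in the denominator, contributes s³·A/(kg·m²)

Multiplying the contributions: [s·A] · [s³·A/(kg·m²)]
Adding exponents of each base unit: kg: -1, m: -2, s: 4, A: 2
SI base units of capacitance: s⁴·A²/(kg·m²)

Answer: s⁴·A²/(kg·m²)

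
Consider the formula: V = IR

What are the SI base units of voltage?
Units of each symbol in V = IR:
  I (current): A
  R (resistance, in ohms): kg·m²/(s³·A²)

Multiplying the contributions: [A] · [kg·m²/(s³·A²)]
Adding exponents of each base unit: kg: 1, m: 2, s: -3, A: -1
SI base units of voltage: kg·m²/(s³·A)

Answer: kg·m²/(s³·A)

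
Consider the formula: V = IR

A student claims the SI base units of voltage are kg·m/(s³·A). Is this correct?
Units of each symbol in V = IR:
  I (current): A
  R (resistance, in ohms): kg·m²/(s³·A²)

Multiplying the contributions: [A] · [kg·m²/(s³·A²)]
Adding exponents of each base unit: kg: 1, m: 2, s: -3, A: -1
SI base units of voltage: kg·m²/(s³·A)

The claimed units kg·m/(s³·A) (exponents kg: 1, m: 1, s: -3, A: -1) do not match the derived units kg·m²/(s³·A) (exponents kg: 1, m: 2, s: -3, A: -1), so the claim is incorrect.

Answer: No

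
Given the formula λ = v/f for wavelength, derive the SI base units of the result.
Units of each symbol in λ = v/f:
  v (wave speed): m/s
  f (frequency): 1/s  → in the denominator, contributes s

Multiplying the contributions: [m/s] · [s]
Adding exponents of each base unit: m: 1
SI base units of wavelength: m

Answer: m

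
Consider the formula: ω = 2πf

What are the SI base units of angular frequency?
Units of each symbol in ω = 2πf:
  f (frequency): 1/s
  The factor 2π is dimensionless.

Multiplying the contributions: [1/s]
Adding exponents of each base unit: s: -1
SI base units of angular frequency: 1/s

Answer: 1/s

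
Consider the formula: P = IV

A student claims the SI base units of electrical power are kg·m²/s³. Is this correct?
Units of each symbol in P = IV:
  I (current): A
  V (voltage, in volts): kg·m²/(s³·A)

Multiplying the contributions: [A] · [kg·m²/(s³·A)]
Adding exponents of each base unit: kg: 1, m: 2, s: -3
SI base units of electrical power: kg·m²/s³

The claimed units kg·m²/s³ match the derived units, so the claim is correct.

Answer: Yes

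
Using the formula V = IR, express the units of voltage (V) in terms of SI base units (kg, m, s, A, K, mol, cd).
Units of each symbol in V = IR:
  I (current): A
  R (resistance, in ohms): kg·m²/(s³·A²)

Multiplying the contributions: [A] · [kg·m²/(s³·A²)]
Adding exponents of each base unit: kg: 1, m: 2, s: -3, A: -1
SI base units of voltage: kg·m²/(s³·A)

Answer: kg·m²/(s³·A)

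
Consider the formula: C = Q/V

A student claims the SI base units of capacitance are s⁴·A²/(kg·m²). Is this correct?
Units of each symbol in C = Q/V:
  Q (charge, in coulombs): s·A
  V (voltage, in volts): kg·m²/(s³·A)  → in the denominator, contributes s³·A/(kg·m²)

Multiplying the contributions: [s·A] · [s³·A/(kg·m²)]
Adding exponents of each base unit: kg: -1, m: -2, s: 4, A: 2
SI base units of capacitance: s⁴·A²/(kg·m²)

The claimed units s⁴·A²/(kg·m²) match the derived units, so the claim is correct.

Answer: Yes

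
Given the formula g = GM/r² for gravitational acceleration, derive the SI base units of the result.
Units of each symbol in g = GM/r²:
  G (gravitational constant): m³/(kg·s²)
  M (mass): kg
  r (distance): m  → to the power 2 in the denominator, contributes 1/m²

Multiplying the contributions: [m³/(kg·s²)] · [kg] · [1/m²]
Adding exponents of each base unit: m: 1, s: -2
SI base units of gravitational acceleration: m/s²

Answer: m/s²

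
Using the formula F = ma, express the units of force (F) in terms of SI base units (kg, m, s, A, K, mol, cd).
Units of each symbol in F = ma:
  m (mass): kg
  a (acceleration): m/s²

Multiplying the contributions: [kg] · [m/s²]
Adding exponents of each base unit: kg: 1, m: 1, s: -2
SI base units of force: kg·m/s²

Answer: kg·m/s²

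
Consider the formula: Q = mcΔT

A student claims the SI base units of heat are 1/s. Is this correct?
Units of each symbol in Q = mcΔT:
  m (mass): kg
  c (specific heat capacity, in J/(kg·K)): m²/(s²·K)
  ΔT (temperature change): K

Multiplying the contributions: [kg] · [m²/(s²·K)] · [K]
Adding exponents of each base unit: kg: 1, m: 2, s: -2
SI base units of heat: kg·m²/s²

The claimed units 1/s (exponents s: -1) do not match the derived units kg·m²/s² (exponents kg: 1, m: 2, s: -2), so the claim is incorrect.

Answer: No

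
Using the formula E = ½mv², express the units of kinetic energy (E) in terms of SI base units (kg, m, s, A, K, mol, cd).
Units of each symbol in E = ½mv²:
  m (mass): kg
  v (speed): m/s  → to the power 2, contributes m²/s²
  The factor ½ is dimensionless.

Multiplying the contributions: [kg] · [m²/s²]
Adding exponents of each base unit: kg: 1, m: 2, s: -2
SI base units of kinetic energy: kg·m²/s²

Answer: kg·m²/s²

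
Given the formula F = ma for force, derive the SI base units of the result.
Units of each symbol in F = ma:
  m (mass): kg
  a (acceleration): m/s²

Multiplying the contributions: [kg] · [m/s²]
Adding exponents of each base unit: kg: 1, m: 1, s: -2
SI base units of force: kg·m/s²

Answer: kg·m/s²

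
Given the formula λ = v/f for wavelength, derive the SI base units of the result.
Units of each symbol in λ = v/f:
  v (wave speed): m/s
  f (frequency): 1/s  → in the denominator, contributes s

Multiplying the contributions: [m/s] · [s]
Adding exponents of each base unit: m: 1
SI base units of wavelength: m

Answer: m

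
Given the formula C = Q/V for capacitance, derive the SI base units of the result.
Units of each symbol in C = Q/V:
  Q (charge, in coulombs): s·A
  V (voltage, in volts): kg·m²/(s³·A)  → in the denominator, contributes s³·A/(kg·m²)

Multiplying the contributions: [s·A] · [s³·A/(kg·m²)]
Adding exponents of each base unit: kg: -1, m: -2, s: 4, A: 2
SI base units of capacitance: s⁴·A²/(kg·m²)

Answer: s⁴·A²/(kg·m²)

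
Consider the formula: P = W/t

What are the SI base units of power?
Units of each symbol in P = W/t:
  W (work): kg·m²/s²
  t (time): s  → in the denominator, contributes 1/s

Multiplying the contributions: [kg·m²/s²] · [1/s]
Adding exponents of each base unit: kg: 1, m: 2, s: -3
SI base units of power: kg·m²/s³

Answer: kg·m²/s³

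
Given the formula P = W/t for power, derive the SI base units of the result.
Units of each symbol in P = W/t:
  W (work): kg·m²/s²
  t (time): s  → in the denominator, contributes 1/s

Multiplying the contributions: [kg·m²/s²] · [1/s]
Adding exponents of each base unit: kg: 1, m: 2, s: -3
SI base units of power: kg·m²/s³

Answer: kg·m²/s³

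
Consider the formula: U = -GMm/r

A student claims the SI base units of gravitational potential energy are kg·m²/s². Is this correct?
Units of each symbol in U = -GMm/r:
  G (gravitational constant): m³/(kg·s²)
  M (mass): kg
  m (mass): kg
  r (distance): m  → in the denominator, contributes 1/m
  The minus sign does not affect the units.

Multiplying the contributions: [m³/(kg·s²)] · [kg] · [kg] · [1/m]
Adding exponents of each base unit: kg: 1, m: 2, s: -2
SI base units of gravitational potential energy: kg·m²/s²

The claimed units kg·m²/s² match the derived units, so the claim is correct.

Answer: Yes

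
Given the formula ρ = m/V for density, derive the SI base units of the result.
Units of each symbol in ρ = m/V:
  m (mass): kg
  V (volume): m³  → in the denominator, contributes 1/m³

Multiplying the contributions: [kg] · [1/m³]
Adding exponents of each base unit: kg: 1, m: -3
SI base units of density: kg/m³

Answer: kg/m³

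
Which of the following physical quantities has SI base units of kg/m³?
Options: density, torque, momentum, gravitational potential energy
Checking the SI base units of each option:
  density (ρ = m/V): kg/m³  ✓ matches
  torque (τ = Fr): kg·m²/s²  ✗
  momentum (p = mv): kg·m/s  ✗
  gravitational potential energy (U = -GMm/r): kg·m²/s²  ✗

Only density has units kg/m³.

Answer: density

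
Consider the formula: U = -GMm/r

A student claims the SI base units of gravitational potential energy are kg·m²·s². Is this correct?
Units of each symbol in U = -GMm/r:
  G (gravitational constant): m³/(kg·s²)
  M (mass): kg
  m (mass): kg
  r (distance): m  → in the denominator, contributes 1/m
  The minus sign does not affect the units.

Multiplying the contributions: [m³/(kg·s²)] · [kg] · [kg] · [1/m]
Adding exponents of each base unit: kg: 1, m: 2, s: -2
SI base units of gravitational potential energy: kg·m²/s²

The claimed units kg·m²·s² (exponents kg: 1, m: 2, s: 2) do not match the derived units kg·m²/s² (exponents kg: 1, m: 2, s: -2), so the claim is incorrect.

Answer: No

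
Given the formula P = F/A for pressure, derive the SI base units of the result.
Units of each symbol in P = F/A:
  F (force): kg·m/s²
  A (area): m²  → in the denominator, contributes 1/m²

Multiplying the contributions: [kg·m/s²] · [1/m²]
Adding exponents of each base unit: kg: 1, m: -1, s: -2
SI base units of pressure: kg/(m·s²)

Answer: kg/(m·s²)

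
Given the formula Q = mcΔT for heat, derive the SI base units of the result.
Units of each symbol in Q = mcΔT:
  m (mass): kg
  c (specific heat capacity, in J/(kg·K)): m²/(s²·K)
  ΔT (temperature change): K

Multiplying the contributions: [kg] · [m²/(s²·K)] · [K]
Adding exponents of each base unit: kg: 1, m: 2, s: -2
SI base units of heat: kg·m²/s²

Answer: kg·m²/s²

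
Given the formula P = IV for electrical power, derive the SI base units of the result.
Units of each symbol in P = IV:
  I (current): A
  V (voltage, in volts): kg·m²/(s³·A)

Multiplying the contributions: [A] · [kg·m²/(s³·A)]
Adding exponents of each base unit: kg: 1, m: 2, s: -3
SI base units of electrical power: kg·m²/s³

Answer: kg·m²/s³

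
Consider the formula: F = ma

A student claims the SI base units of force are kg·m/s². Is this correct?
Units of each symbol in F = ma:
  m (mass): kg
  a (acceleration): m/s²

Multiplying the contributions: [kg] · [m/s²]
Adding exponents of each base unit: kg: 1, m: 1, s: -2
SI base units of force: kg·m/s²

The claimed units kg·m/s² match the derived units, so the claim is correct.

Answer: Yes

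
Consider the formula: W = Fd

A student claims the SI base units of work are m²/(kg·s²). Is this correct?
Units of each symbol in W = Fd:
  F (force): kg·m/s²
  d (displacement): m

Multiplying the contributions: [kg·m/s²] · [m]
Adding exponents of each base unit: kg: 1, m: 2, s: -2
SI base units of work: kg·m²/s²

The claimed units m²/(kg·s²) (exponents kg: -1, m: 2, s: -2) do not match the derived units kg·m²/s² (exponents kg: 1, m: 2, s: -2), so the claim is incorrect.

Answer: No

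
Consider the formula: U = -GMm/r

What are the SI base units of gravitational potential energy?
Units of each symbol in U = -GMm/r:
  G (gravitational constant): m³/(kg·s²)
  M (mass): kg
  m (mass): kg
  r (distance): m  → in the denominator, contributes 1/m
  The minus sign does not affect the units.

Multiplying the contributions: [m³/(kg·s²)] · [kg] · [kg] · [1/m]
Adding exponents of each base unit: kg: 1, m: 2, s: -2
SI base units of gravitational potential energy: kg·m²/s²

Answer: kg·m²/s²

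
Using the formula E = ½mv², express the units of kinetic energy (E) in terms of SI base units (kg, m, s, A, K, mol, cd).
Units of each symbol in E = ½mv²:
  m (mass): kg
  v (speed): m/s  → to the power 2, contributes m²/s²
  The factor ½ is dimensionless.

Multiplying the contributions: [kg] · [m²/s²]
Adding exponents of each base unit: kg: 1, m: 2, s: -2
SI base units of kinetic energy: kg·m²/s²

Answer: kg·m²/s²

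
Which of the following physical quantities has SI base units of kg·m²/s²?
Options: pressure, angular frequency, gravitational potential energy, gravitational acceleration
Checking the SI base units of each option:
  pressure (P = F/A): kg/(m·s²)  ✗
  angular frequency (ω = 2πf): 1/s  ✗
  gravitational potential energy (U = -GMm/r): kg·m²/s²  ✓ matches
  gravitational acceleration (g = GM/r²): m/s²  ✗

Only gravitational potential energy has units kg·m²/s².

Answer: gravitational potential energy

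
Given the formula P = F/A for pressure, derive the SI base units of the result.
Units of each symbol in P = F/A:
  F (force): kg·m/s²
  A (area): m²  → in the denominator, contributes 1/m²

Multiplying the contributions: [kg·m/s²] · [1/m²]
Adding exponents of each base unit: kg: 1, m: -1, s: -2
SI base units of pressure: kg/(m·s²)

Answer: kg/(m·s²)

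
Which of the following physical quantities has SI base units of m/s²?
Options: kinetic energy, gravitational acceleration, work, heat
Checking the SI base units of each option:
  kinetic energy (E = ½mv²): kg·m²/s²  ✗
  gravitational acceleration (g = GM/r²): m/s²  ✓ matches
  work (W = Fd): kg·m²/s²  ✗
  heat (Q = mcΔT): kg·m²/s²  ✗

Only gravitational acceleration has units m/s².

Answer: gravitational acceleration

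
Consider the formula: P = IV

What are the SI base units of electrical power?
Units of each symbol in P = IV:
  I (current): A
  V (voltage, in volts): kg·m²/(s³·A)

Multiplying the contributions: [A] · [kg·m²/(s³·A)]
Adding exponents of each base unit: kg: 1, m: 2, s: -3
SI base units of electrical power: kg·m²/s³

Answer: kg·m²/s³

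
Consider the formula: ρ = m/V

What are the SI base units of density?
Units of each symbol in ρ = m/V:
  m (mass): kg
  V (volume): m³  → in the denominator, contributes 1/m³

Multiplying the contributions: [kg] · [1/m³]
Adding exponents of each base unit: kg: 1, m: -3
SI base units of density: kg/m³

Answer: kg/m³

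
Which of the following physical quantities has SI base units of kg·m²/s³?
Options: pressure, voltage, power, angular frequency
Checking the SI base units of each option:
  pressure (P = F/A): kg/(m·s²)  ✗
  voltage (V = IR): kg·m²/(s³·A)  ✗
  power (P = W/t): kg·m²/s³  ✓ matches
  angular frequency (ω = 2πf): 1/s  ✗

Only power has units kg·m²/s³.

Answer: power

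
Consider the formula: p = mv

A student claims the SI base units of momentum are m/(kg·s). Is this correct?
Units of each symbol in p = mv:
  m (mass): kg
  v (velocity): m/s

Multiplying the contributions: [kg] · [m/s]
Adding exponents of each base unit: kg: 1, m: 1, s: -1
SI base units of momentum: kg·m/s

The claimed units m/(kg·s) (exponents kg: -1, m: 1, s: -1) do not match the derived units kg·m/s (exponents kg: 1, m: 1, s: -1), so the claim is incorrect.

Answer: No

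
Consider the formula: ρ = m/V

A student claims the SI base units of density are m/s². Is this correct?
Units of each symbol in ρ = m/V:
  m (mass): kg
  V (volume): m³  → in the denominator, contributes 1/m³

Multiplying the contributions: [kg] · [1/m³]
Adding exponents of each base unit: kg: 1, m: -3
SI base units of density: kg/m³

The claimed units m/s² (exponents m: 1, s: -2) do not match the derived units kg/m³ (exponents kg: 1, m: -3), so the claim is incorrect.

Answer: No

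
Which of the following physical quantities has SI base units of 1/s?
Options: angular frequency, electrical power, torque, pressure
Checking the SI base units of each option:
  angular frequency (ω = 2πf): 1/s  ✓ matches
  electrical power (P = IV): kg·m²/s³  ✗
  torque (τ = Fr): kg·m²/s²  ✗
  pressure (P = F/A): kg/(m·s²)  ✗

Only angular frequency has units 1/s.

Answer: angular frequency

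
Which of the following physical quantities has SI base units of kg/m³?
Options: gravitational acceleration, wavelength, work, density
Checking the SI base units of each option:
  gravitational acceleration (g = GM/r²): m/s²  ✗
  wavelength (λ = v/f): m  ✗
  work (W = Fd): kg·m²/s²  ✗
  density (ρ = m/V): kg/m³  ✓ matches

Only density has units kg/m³.

Answer: density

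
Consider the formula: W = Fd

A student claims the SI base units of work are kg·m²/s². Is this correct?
Units of each symbol in W = Fd:
  F (force): kg·m/s²
  d (displacement): m

Multiplying the contributions: [kg·m/s²] · [m]
Adding exponents of each base unit: kg: 1, m: 2, s: -2
SI base units of work: kg·m²/s²

The claimed units kg·m²/s² match the derived units, so the claim is correct.

Answer: Yes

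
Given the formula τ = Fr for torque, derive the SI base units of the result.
Units of each symbol in τ = Fr:
  F (force): kg·m/s²
  r (lever arm): m

Multiplying the contributions: [kg·m/s²] · [m]
Adding exponents of each base unit: kg: 1, m: 2, s: -2
SI base units of torque: kg·m²/s²

Answer: kg·m²/s²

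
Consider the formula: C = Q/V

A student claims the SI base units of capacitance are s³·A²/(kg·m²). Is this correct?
Units of each symbol in C = Q/V:
  Q (charge, in coulombs): s·A
  V (voltage, in volts): kg·m²/(s³·A)  → in the denominator, contributes s³·A/(kg·m²)

Multiplying the contributions: [s·A] · [s³·A/(kg·m²)]
Adding exponents of each base unit: kg: -1, m: -2, s: 4, A: 2
SI base units of capacitance: s⁴·A²/(kg·m²)

The claimed units s³·A²/(kg·m²) (exponents kg: -1, m: -2, s: 3, A: 2) do not match the derived units s⁴·A²/(kg·m²) (exponents kg: -1, m: -2, s: 4, A: 2), so the claim is incorrect.

Answer: No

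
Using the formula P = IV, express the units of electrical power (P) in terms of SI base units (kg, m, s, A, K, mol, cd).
Units of each symbol in P = IV:
  I (current): A
  V (voltage, in volts): kg·m²/(s³·A)

Multiplying the contributions: [A] · [kg·m²/(s³·A)]
Adding exponents of each base unit: kg: 1, m: 2, s: -3
SI base units of electrical power: kg·m²/s³

Answer: kg·m²/s³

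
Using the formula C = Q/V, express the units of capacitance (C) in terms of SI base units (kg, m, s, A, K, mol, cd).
Units of each symbol in C = Q/V:
  Q (charge, in coulombs): s·A
  V (voltage, in volts): kg·m²/(s³·A)  → in the denominator, contributes s³·A/(kg·m²)

Multiplying the contributions: [s·A] · [s³·A/(kg·m²)]
Adding exponents of each base unit: kg: -1, m: -2, s: 4, A: 2
SI base units of capacitance: s⁴·A²/(kg·m²)

Answer: s⁴·A²/(kg·m²)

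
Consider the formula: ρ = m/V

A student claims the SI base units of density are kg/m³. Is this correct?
Units of each symbol in ρ = m/V:
  m (mass): kg
  V (volume): m³  → in the denominator, contributes 1/m³

Multiplying the contributions: [kg] · [1/m³]
Adding exponents of each base unit: kg: 1, m: -3
SI base units of density: kg/m³

The claimed units kg/m³ match the derived units, so the claim is correct.

Answer: Yes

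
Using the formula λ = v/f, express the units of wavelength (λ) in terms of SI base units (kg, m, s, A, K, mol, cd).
Units of each symbol in λ = v/f:
  v (wave speed): m/s
  f (frequency): 1/s  → in the denominator, contributes s

Multiplying the contributions: [m/s] · [s]
Adding exponents of each base unit: m: 1
SI base units of wavelength: m

Answer: m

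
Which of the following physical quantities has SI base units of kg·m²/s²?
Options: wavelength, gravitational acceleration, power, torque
Checking the SI base units of each option:
  wavelength (λ = v/f): m  ✗
  gravitational acceleration (g = GM/r²): m/s²  ✗
  power (P = W/t): kg·m²/s³  ✗
  torque (τ = Fr): kg·m²/s²  ✓ matches

Only torque has units kg·m²/s².

Answer: torque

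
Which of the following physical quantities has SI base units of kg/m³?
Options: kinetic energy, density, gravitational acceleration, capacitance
Checking the SI base units of each option:
  kinetic energy (E = ½mv²): kg·m²/s²  ✗
  density (ρ = m/V): kg/m³  ✓ matches
  gravitational acceleration (g = GM/r²): m/s²  ✗
  capacitance (C = Q/V): s⁴·A²/(kg·m²)  ✗

Only density has units kg/m³.

Answer: density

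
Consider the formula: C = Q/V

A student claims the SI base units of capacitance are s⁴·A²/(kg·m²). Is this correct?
Units of each symbol in C = Q/V:
  Q (charge, in coulombs): s·A
  V (voltage, in volts): kg·m²/(s³·A)  → in the denominator, contributes s³·A/(kg·m²)

Multiplying the contributions: [s·A] · [s³·A/(kg·m²)]
Adding exponents of each base unit: kg: -1, m: -2, s: 4, A: 2
SI base units of capacitance: s⁴·A²/(kg·m²)

The claimed units s⁴·A²/(kg·m²) match the derived units, so the claim is correct.

Answer: Yes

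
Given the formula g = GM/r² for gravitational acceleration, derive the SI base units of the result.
Units of each symbol in g = GM/r²:
  G (gravitational constant): m³/(kg·s²)
  M (mass): kg
  r (distance): m  → to the power 2 in the denominator, contributes 1/m²

Multiplying the contributions: [m³/(kg·s²)] · [kg] · [1/m²]
Adding exponents of each base unit: m: 1, s: -2
SI base units of gravitational acceleration: m/s²

Answer: m/s²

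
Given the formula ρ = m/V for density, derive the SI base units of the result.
Units of each symbol in ρ = m/V:
  m (mass): kg
  V (volume): m³  → in the denominator, contributes 1/m³

Multiplying the contributions: [kg] · [1/m³]
Adding exponents of each base unit: kg: 1, m: -3
SI base units of density: kg/m³

Answer: kg/m³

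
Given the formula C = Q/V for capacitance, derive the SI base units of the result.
Units of each symbol in C = Q/V:
  Q (charge, in coulombs): s·A
  V (voltage, in volts): kg·m²/(s³·A)  → in the denominator, contributes s³·A/(kg·m²)

Multiplying the contributions: [s·A] · [s³·A/(kg·m²)]
Adding exponents of each base unit: kg: -1, m: -2, s: 4, A: 2
SI base units of capacitance: s⁴·A²/(kg·m²)

Answer: s⁴·A²/(kg·m²)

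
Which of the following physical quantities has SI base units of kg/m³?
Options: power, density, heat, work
Checking the SI base units of each option:
  power (P = W/t): kg·m²/s³  ✗
  density (ρ = m/V): kg/m³  ✓ matches
  heat (Q = mcΔT): kg·m²/s²  ✗
  work (W = Fd): kg·m²/s²  ✗

Only density has units kg/m³.

Answer: density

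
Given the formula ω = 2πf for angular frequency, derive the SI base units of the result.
Units of each symbol in ω = 2πf:
  f (frequency): 1/s
  The factor 2π is dimensionless.

Multiplying the contributions: [1/s]
Adding exponents of each base unit: s: -1
SI base units of angular frequency: 1/s

Answer: 1/s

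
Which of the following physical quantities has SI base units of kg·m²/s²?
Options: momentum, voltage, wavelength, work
Checking the SI base units of each option:
  momentum (p = mv): kg·m/s  ✗
  voltage (V = IR): kg·m²/(s³·A)  ✗
  wavelength (λ = v/f): m  ✗
  work (W = Fd): kg·m²/s²  ✓ matches

Only work has units kg·m²/s².

Answer: work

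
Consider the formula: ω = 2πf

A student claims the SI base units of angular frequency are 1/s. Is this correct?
Units of each symbol in ω = 2πf:
  f (frequency): 1/s
  The factor 2π is dimensionless.

Multiplying the contributions: [1/s]
Adding exponents of each base unit: s: -1
SI base units of angular frequency: 1/s

The claimed units 1/s match the derived units, so the claim is correct.

Answer: Yes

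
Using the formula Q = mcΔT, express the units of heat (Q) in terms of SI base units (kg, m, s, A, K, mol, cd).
Units of each symbol in Q = mcΔT:
  m (mass): kg
  c (specific heat capacity, in J/(kg·K)): m²/(s²·K)
  ΔT (temperature change): K

Multiplying the contributions: [kg] · [m²/(s²·K)] · [K]
Adding exponents of each base unit: kg: 1, m: 2, s: -2
SI base units of heat: kg·m²/s²

Answer: kg·m²/s²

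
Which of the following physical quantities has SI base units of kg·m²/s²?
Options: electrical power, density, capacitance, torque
Checking the SI base units of each option:
  electrical power (P = IV): kg·m²/s³  ✗
  density (ρ = m/V): kg/m³  ✗
  capacitance (C = Q/V): s⁴·A²/(kg·m²)  ✗
  torque (τ = Fr): kg·m²/s²  ✓ matches

Only torque has units kg·m²/s².

Answer: torque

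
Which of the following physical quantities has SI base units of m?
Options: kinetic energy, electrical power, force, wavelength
Checking the SI base units of each option:
  kinetic energy (E = ½mv²): kg·m²/s²  ✗
  electrical power (P = IV): kg·m²/s³  ✗
  force (F = ma): kg·m/s²  ✗
  wavelength (λ = v/f): m  ✓ matches

Only wavelength has units m.

Answer: wavelength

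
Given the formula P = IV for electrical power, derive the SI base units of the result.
Units of each symbol in P = IV:
  I (current): A
  V (voltage, in volts): kg·m²/(s³·A)

Multiplying the contributions: [A] · [kg·m²/(s³·A)]
Adding exponents of each base unit: kg: 1, m: 2, s: -3
SI base units of electrical power: kg·m²/s³

Answer: kg·m²/s³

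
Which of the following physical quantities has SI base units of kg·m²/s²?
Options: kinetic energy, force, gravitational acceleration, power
Checking the SI base units of each option:
  kinetic energy (E = ½mv²): kg·m²/s²  ✓ matches
  force (F = ma): kg·m/s²  ✗
  gravitational acceleration (g = GM/r²): m/s²  ✗
  power (P = W/t): kg·m²/s³  ✗

Only kinetic energy has units kg·m²/s².

Answer: kinetic energy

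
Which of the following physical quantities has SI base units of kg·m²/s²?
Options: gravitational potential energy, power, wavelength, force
Checking the SI base units of each option:
  gravitational potential energy (U = -GMm/r): kg·m²/s²  ✓ matches
  power (P = W/t): kg·m²/s³  ✗
  wavelength (λ = v/f): m  ✗
  force (F = ma): kg·m/s²  ✗

Only gravitational potential energy has units kg·m²/s².

Answer: gravitational potential energy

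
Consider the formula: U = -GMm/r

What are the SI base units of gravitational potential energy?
Units of each symbol in U = -GMm/r:
  G (gravitational constant): m³/(kg·s²)
  M (mass): kg
  m (mass): kg
  r (distance): m  → in the denominator, contributes 1/m
  The minus sign does not affect the units.

Multiplying the contributions: [m³/(kg·s²)] · [kg] · [kg] · [1/m]
Adding exponents of each base unit: kg: 1, m: 2, s: -2
SI base units of gravitational potential energy: kg·m²/s²

Answer: kg·m²/s²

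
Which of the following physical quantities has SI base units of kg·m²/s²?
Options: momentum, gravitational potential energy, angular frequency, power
Checking the SI base units of each option:
  momentum (p = mv): kg·m/s  ✗
  gravitational potential energy (U = -GMm/r): kg·m²/s²  ✓ matches
  angular frequency (ω = 2πf): 1/s  ✗
  power (P = W/t): kg·m²/s³  ✗

Only gravitational potential energy has units kg·m²/s².

Answer: gravitational potential energy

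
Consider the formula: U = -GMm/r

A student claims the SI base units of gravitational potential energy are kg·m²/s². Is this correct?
Units of each symbol in U = -GMm/r:
  G (gravitational constant): m³/(kg·s²)
  M (mass): kg
  m (mass): kg
  r (distance): m  → in the denominator, contributes 1/m
  The minus sign does not affect the units.

Multiplying the contributions: [m³/(kg·s²)] · [kg] · [kg] · [1/m]
Adding exponents of each base unit: kg: 1, m: 2, s: -2
SI base units of gravitational potential energy: kg·m²/s²

The claimed units kg·m²/s² match the derived units, so the claim is correct.

Answer: Yes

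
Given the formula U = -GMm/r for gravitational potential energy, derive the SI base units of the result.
Units of each symbol in U = -GMm/r:
  G (gravitational constant): m³/(kg·s²)
  M (mass): kg
  m (mass): kg
  r (distance): m  → in the denominator, contributes 1/m
  The minus sign does not affect the units.

Multiplying the contributions: [m³/(kg·s²)] · [kg] · [kg] · [1/m]
Adding exponents of each base unit: kg: 1, m: 2, s: -2
SI base units of gravitational potential energy: kg·m²/s²

Answer: kg·m²/s²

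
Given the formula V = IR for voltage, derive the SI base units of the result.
Units of each symbol in V = IR:
  I (current): A
  R (resistance, in ohms): kg·m²/(s³·A²)

Multiplying the contributions: [A] · [kg·m²/(s³·A²)]
Adding exponents of each base unit: kg: 1, m: 2, s: -3, A: -1
SI base units of voltage: kg·m²/(s³·A)

Answer: kg·m²/(s³·A)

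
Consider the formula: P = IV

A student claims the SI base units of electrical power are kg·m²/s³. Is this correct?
Units of each symbol in P = IV:
  I (current): A
  V (voltage, in volts): kg·m²/(s³·A)

Multiplying the contributions: [A] · [kg·m²/(s³·A)]
Adding exponents of each base unit: kg: 1, m: 2, s: -3
SI base units of electrical power: kg·m²/s³

The claimed units kg·m²/s³ match the derived units, so the claim is correct.

Answer: Yes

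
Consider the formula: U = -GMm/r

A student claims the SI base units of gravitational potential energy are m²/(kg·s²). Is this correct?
Units of each symbol in U = -GMm/r:
  G (gravitational constant): m³/(kg·s²)
  M (mass): kg
  m (mass): kg
  r (distance): m  → in the denominator, contributes 1/m
  The minus sign does not affect the units.

Multiplying the contributions: [m³/(kg·s²)] · [kg] · [kg] · [1/m]
Adding exponents of each base unit: kg: 1, m: 2, s: -2
SI base units of gravitational potential energy: kg·m²/s²

The claimed units m²/(kg·s²) (exponents kg: -1, m: 2, s: -2) do not match the derived units kg·m²/s² (exponents kg: 1, m: 2, s: -2), so the claim is incorrect.

Answer: No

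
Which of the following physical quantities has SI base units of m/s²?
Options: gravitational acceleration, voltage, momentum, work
Checking the SI base units of each option:
  gravitational acceleration (g = GM/r²): m/s²  ✓ matches
  voltage (V = IR): kg·m²/(s³·A)  ✗
  momentum (p = mv): kg·m/s  ✗
  work (W = Fd): kg·m²/s²  ✗

Only gravitational acceleration has units m/s².

Answer: gravitational acceleration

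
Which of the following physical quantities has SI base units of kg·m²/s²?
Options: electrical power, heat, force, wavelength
Checking the SI base units of each option:
  electrical power (P = IV): kg·m²/s³  ✗
  heat (Q = mcΔT): kg·m²/s²  ✓ matches
  force (F = ma): kg·m/s²  ✗
  wavelength (λ = v/f): m  ✗

Only heat has units kg·m²/s².

Answer: heat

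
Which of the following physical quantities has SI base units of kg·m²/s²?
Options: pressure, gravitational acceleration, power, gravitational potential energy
Checking the SI base units of each option:
  pressure (P = F/A): kg/(m·s²)  ✗
  gravitational acceleration (g = GM/r²): m/s²  ✗
  power (P = W/t): kg·m²/s³  ✗
  gravitational potential energy (U = -GMm/r): kg·m²/s²  ✓ matches

Only gravitational potential energy has units kg·m²/s².

Answer: gravitational potential energy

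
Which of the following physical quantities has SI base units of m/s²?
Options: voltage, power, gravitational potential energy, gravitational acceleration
Checking the SI base units of each option:
  voltage (V = IR): kg·m²/(s³·A)  ✗
  power (P = W/t): kg·m²/s³  ✗
  gravitational potential energy (U = -GMm/r): kg·m²/s²  ✗
  gravitational acceleration (g = GM/r²): m/s²  ✓ matches

Only gravitational acceleration has units m/s².

Answer: gravitational acceleration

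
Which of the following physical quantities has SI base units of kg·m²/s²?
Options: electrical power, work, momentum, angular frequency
Checking the SI base units of each option:
  electrical power (P = IV): kg·m²/s³  ✗
  work (W = Fd): kg·m²/s²  ✓ matches
  momentum (p = mv): kg·m/s  ✗
  angular frequency (ω = 2πf): 1/s  ✗

Only work has units kg·m²/s².

Answer: work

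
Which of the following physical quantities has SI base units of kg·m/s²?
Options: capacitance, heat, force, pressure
Checking the SI base units of each option:
  capacitance (C = Q/V): s⁴·A²/(kg·m²)  ✗
  heat (Q = mcΔT): kg·m²/s²  ✗
  force (F = ma): kg·m/s²  ✓ matches
  pressure (P = F/A): kg/(m·s²)  ✗

Only force has units kg·m/s².

Answer: force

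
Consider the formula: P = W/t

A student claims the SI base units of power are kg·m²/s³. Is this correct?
Units of each symbol in P = W/t:
  W (work): kg·m²/s²
  t (time): s  → in the denominator, contributes 1/s

Multiplying the contributions: [kg·m²/s²] · [1/s]
Adding exponents of each base unit: kg: 1, m: 2, s: -3
SI base units of power: kg·m²/s³

The claimed units kg·m²/s³ match the derived units, so the claim is correct.

Answer: Yes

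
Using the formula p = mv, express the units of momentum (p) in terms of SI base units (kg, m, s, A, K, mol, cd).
Units of each symbol in p = mv:
  m (mass): kg
  v (velocity): m/s

Multiplying the contributions: [kg] · [m/s]
Adding exponents of each base unit: kg: 1, m: 1, s: -1
SI base units of momentum: kg·m/s

Answer: kg·m/s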